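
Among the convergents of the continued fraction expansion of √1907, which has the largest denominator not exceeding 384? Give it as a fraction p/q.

√1907 = [43; 1, 2, 43, 2, 1, 86, …] (period length 6).
Convergents:
  p_0/q_0 = 43/1
  p_1/q_1 = 44/1
  p_2/q_2 = 131/3
  p_3/q_3 = 5677/130
  p_4/q_4 = 11485/263
  p_5/q_5 = 17162/393
q_4 = 263 ≤ 384 < 393 = q_5, so the answer is 11485/263.

11485/263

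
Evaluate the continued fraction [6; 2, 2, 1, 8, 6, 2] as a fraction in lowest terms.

Using pₖ = aₖpₖ₋₁ + pₖ₋₂ and qₖ = aₖqₖ₋₁ + qₖ₋₂:
  k=0: a=6, p=6, q=1
  k=1: a=2, p=13, q=2
  k=2: a=2, p=32, q=5
  k=3: a=1, p=45, q=7
  k=4: a=8, p=392, q=61
  k=5: a=6, p=2397, q=373
  k=6: a=2, p=5186, q=807

5186/807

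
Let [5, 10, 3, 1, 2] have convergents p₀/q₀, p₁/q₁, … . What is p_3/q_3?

Using pₖ = aₖpₖ₋₁ + pₖ₋₂, qₖ = aₖqₖ₋₁ + qₖ₋₂ (with p₋₁=1, p₋₂=0, q₋₁=0, q₋₂=1):
  k=0: a=5, p=5, q=1
  k=1: a=10, p=51, q=10
  k=2: a=3, p=158, q=31
  k=3: a=1, p=209, q=41

209/41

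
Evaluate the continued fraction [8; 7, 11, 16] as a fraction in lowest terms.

10217/1255

Using pₖ = aₖpₖ₋₁ + pₖ₋₂ and qₖ = aₖqₖ₋₁ + qₖ₋₂:
  k=0: a=8, p=8, q=1
  k=1: a=7, p=57, q=7
  k=2: a=11, p=635, q=78
  k=3: a=16, p=10217, q=1255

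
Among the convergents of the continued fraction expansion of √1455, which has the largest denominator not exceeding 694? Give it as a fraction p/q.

√1455 = [38; 6, 1, 11, 1, 6, 76, …] (period length 6).
Convergents:
  p_0/q_0 = 38/1
  p_1/q_1 = 229/6
  p_2/q_2 = 267/7
  p_3/q_3 = 3166/83
  p_4/q_4 = 3433/90
  p_5/q_5 = 23764/623
  p_6/q_6 = 1809497/47438
q_5 = 623 ≤ 694 < 47438 = q_6, so the answer is 23764/623.

23764/623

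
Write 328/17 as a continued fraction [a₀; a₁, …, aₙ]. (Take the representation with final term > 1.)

[19; 3, 2, 2]

328 = 19×17 + 5
17 = 3×5 + 2
5 = 2×2 + 1
2 = 2×1 + 0  (stop)
So 328/17 = [19; 3, 2, 2].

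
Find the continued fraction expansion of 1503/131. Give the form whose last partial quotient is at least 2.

1503 = 11×131 + 62
131 = 2×62 + 7
62 = 8×7 + 6
7 = 1×6 + 1
6 = 6×1 + 0  (stop)
So 1503/131 = [11; 2, 8, 1, 6].

[11; 2, 8, 1, 6]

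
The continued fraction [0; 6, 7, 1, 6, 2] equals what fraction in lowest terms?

Fold from the inside: start with 2/1.
  6 + 1/2 = 13/2
  1 + 2/13 = 15/13
  7 + 13/15 = 118/15
  6 + 15/118 = 723/118
  0 + 118/723 = 118/723

118/723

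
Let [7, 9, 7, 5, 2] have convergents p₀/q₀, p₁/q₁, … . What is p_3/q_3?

Using pₖ = aₖpₖ₋₁ + pₖ₋₂, qₖ = aₖqₖ₋₁ + qₖ₋₂ (with p₋₁=1, p₋₂=0, q₋₁=0, q₋₂=1):
  k=0: a=7, p=7, q=1
  k=1: a=9, p=64, q=9
  k=2: a=7, p=455, q=64
  k=3: a=5, p=2339, q=329

2339/329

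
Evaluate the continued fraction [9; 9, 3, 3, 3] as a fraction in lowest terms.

Fold from the inside: start with 3/1.
  3 + 1/3 = 10/3
  3 + 3/10 = 33/10
  9 + 10/33 = 307/33
  9 + 33/307 = 2796/307

2796/307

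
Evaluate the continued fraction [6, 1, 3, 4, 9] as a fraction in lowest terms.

1062/157

Using pₖ = aₖpₖ₋₁ + pₖ₋₂ and qₖ = aₖqₖ₋₁ + qₖ₋₂:
  k=0: a=6, p=6, q=1
  k=1: a=1, p=7, q=1
  k=2: a=3, p=27, q=4
  k=3: a=4, p=115, q=17
  k=4: a=9, p=1062, q=157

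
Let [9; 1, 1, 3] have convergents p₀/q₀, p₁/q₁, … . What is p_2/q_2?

Using pₖ = aₖpₖ₋₁ + pₖ₋₂, qₖ = aₖqₖ₋₁ + qₖ₋₂ (with p₋₁=1, p₋₂=0, q₋₁=0, q₋₂=1):
  k=0: a=9, p=9, q=1
  k=1: a=1, p=10, q=1
  k=2: a=1, p=19, q=2

19/2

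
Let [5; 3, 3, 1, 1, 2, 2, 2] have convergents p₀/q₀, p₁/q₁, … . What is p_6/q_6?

748/141

Using pₖ = aₖpₖ₋₁ + pₖ₋₂, qₖ = aₖqₖ₋₁ + qₖ₋₂ (with p₋₁=1, p₋₂=0, q₋₁=0, q₋₂=1):
  k=0: a=5, p=5, q=1
  k=1: a=3, p=16, q=3
  k=2: a=3, p=53, q=10
  k=3: a=1, p=69, q=13
  k=4: a=1, p=122, q=23
  k=5: a=2, p=313, q=59
  k=6: a=2, p=748, q=141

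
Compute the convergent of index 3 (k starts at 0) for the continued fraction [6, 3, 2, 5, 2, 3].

Using pₖ = aₖpₖ₋₁ + pₖ₋₂, qₖ = aₖqₖ₋₁ + qₖ₋₂ (with p₋₁=1, p₋₂=0, q₋₁=0, q₋₂=1):
  k=0: a=6, p=6, q=1
  k=1: a=3, p=19, q=3
  k=2: a=2, p=44, q=7
  k=3: a=5, p=239, q=38

239/38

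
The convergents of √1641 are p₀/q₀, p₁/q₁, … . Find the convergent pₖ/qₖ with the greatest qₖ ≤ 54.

2147/53

√1641 = [40; 1, 1, 26, 1, 1, 80, …] (period length 6).
Convergents:
  p_0/q_0 = 40/1
  p_1/q_1 = 41/1
  p_2/q_2 = 81/2
  p_3/q_3 = 2147/53
  p_4/q_4 = 2228/55
q_3 = 53 ≤ 54 < 55 = q_4, so the answer is 2147/53.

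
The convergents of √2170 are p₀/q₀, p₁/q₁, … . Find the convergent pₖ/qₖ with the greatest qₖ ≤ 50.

√2170 = [46; 1, 1, 2, 1, 1, 92, …] (period length 6).
Convergents:
  p_0/q_0 = 46/1
  p_1/q_1 = 47/1
  p_2/q_2 = 93/2
  p_3/q_3 = 233/5
  p_4/q_4 = 326/7
  p_5/q_5 = 559/12
  p_6/q_6 = 51754/1111
q_5 = 12 ≤ 50 < 1111 = q_6, so the answer is 559/12.

559/12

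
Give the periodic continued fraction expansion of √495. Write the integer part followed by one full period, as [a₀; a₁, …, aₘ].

a₀ = ⌊√495⌋ = 22.
With m₀=0, d₀=1 and mₖ₊₁ = dₖaₖ − mₖ, dₖ₊₁ = (n − mₖ₊₁²)/dₖ, aₖ₊₁ = ⌊(a₀+mₖ₊₁)/dₖ₊₁⌋:
  k=1: m=22, d=11, a=4
  k=2: m=22, d=1, a=44
d=1 and a=2a₀=44 at k=2, so the next step gives (m, d) = (22, 11) again — its k=1 value — and the period has length 2.

[22; 4, 44]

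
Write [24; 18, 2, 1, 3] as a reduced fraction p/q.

Fold from the inside: start with 3/1.
  1 + 1/3 = 4/3
  2 + 3/4 = 11/4
  18 + 4/11 = 202/11
  24 + 11/202 = 4859/202

4859/202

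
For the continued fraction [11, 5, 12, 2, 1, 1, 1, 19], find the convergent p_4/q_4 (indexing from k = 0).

2105/188

Using pₖ = aₖpₖ₋₁ + pₖ₋₂, qₖ = aₖqₖ₋₁ + qₖ₋₂ (with p₋₁=1, p₋₂=0, q₋₁=0, q₋₂=1):
  k=0: a=11, p=11, q=1
  k=1: a=5, p=56, q=5
  k=2: a=12, p=683, q=61
  k=3: a=2, p=1422, q=127
  k=4: a=1, p=2105, q=188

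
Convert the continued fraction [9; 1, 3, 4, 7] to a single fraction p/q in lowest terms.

Fold from the inside: start with 7/1.
  4 + 1/7 = 29/7
  3 + 7/29 = 94/29
  1 + 29/94 = 123/94
  9 + 94/123 = 1201/123

1201/123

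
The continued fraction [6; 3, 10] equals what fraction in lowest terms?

Fold from the inside: start with 10/1.
  3 + 1/10 = 31/10
  6 + 10/31 = 196/31

196/31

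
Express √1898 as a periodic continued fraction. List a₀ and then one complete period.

a₀ = ⌊√1898⌋ = 43.
With m₀=0, d₀=1 and mₖ₊₁ = dₖaₖ − mₖ, dₖ₊₁ = (n − mₖ₊₁²)/dₖ, aₖ₊₁ = ⌊(a₀+mₖ₊₁)/dₖ₊₁⌋:
  k=1: m=43, d=49, a=1
  k=2: m=6, d=38, a=1
  k=3: m=32, d=23, a=3
  k=4: m=37, d=23, a=3
  k=5: m=32, d=38, a=1
  k=6: m=6, d=49, a=1
  k=7: m=43, d=1, a=86
d=1 and a=2a₀=86 at k=7, so the next step gives (m, d) = (43, 49) again — its k=1 value — and the period has length 7.

[43; 1, 1, 3, 3, 1, 1, 86]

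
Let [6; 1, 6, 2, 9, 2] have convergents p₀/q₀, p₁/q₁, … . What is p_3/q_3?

103/15

Using pₖ = aₖpₖ₋₁ + pₖ₋₂, qₖ = aₖqₖ₋₁ + qₖ₋₂ (with p₋₁=1, p₋₂=0, q₋₁=0, q₋₂=1):
  k=0: a=6, p=6, q=1
  k=1: a=1, p=7, q=1
  k=2: a=6, p=48, q=7
  k=3: a=2, p=103, q=15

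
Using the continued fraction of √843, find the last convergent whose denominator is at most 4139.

48865/1683

√843 = [29; 29, 58, …] (period length 2).
Convergents:
  p_0/q_0 = 29/1
  p_1/q_1 = 842/29
  p_2/q_2 = 48865/1683
  p_3/q_3 = 1417927/48836
q_2 = 1683 ≤ 4139 < 48836 = q_3, so the answer is 48865/1683.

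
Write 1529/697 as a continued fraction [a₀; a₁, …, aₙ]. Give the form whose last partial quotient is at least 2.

1529 = 2×697 + 135
697 = 5×135 + 22
135 = 6×22 + 3
22 = 7×3 + 1
3 = 3×1 + 0  (stop)
So 1529/697 = [2; 5, 6, 7, 3].

[2; 5, 6, 7, 3]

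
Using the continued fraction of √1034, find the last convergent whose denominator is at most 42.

√1034 = [32; 6, 2, 2, 2, 6, 64, …] (period length 6).
Convergents:
  p_0/q_0 = 32/1
  p_1/q_1 = 193/6
  p_2/q_2 = 418/13
  p_3/q_3 = 1029/32
  p_4/q_4 = 2476/77
q_3 = 32 ≤ 42 < 77 = q_4, so the answer is 1029/32.

1029/32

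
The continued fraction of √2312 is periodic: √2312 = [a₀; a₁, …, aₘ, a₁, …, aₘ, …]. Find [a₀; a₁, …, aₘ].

a₀ = ⌊√2312⌋ = 48.
With m₀=0, d₀=1 and mₖ₊₁ = dₖaₖ − mₖ, dₖ₊₁ = (n − mₖ₊₁²)/dₖ, aₖ₊₁ = ⌊(a₀+mₖ₊₁)/dₖ₊₁⌋:
  k=1: m=48, d=8, a=12
  k=2: m=48, d=1, a=96
d=1 and a=2a₀=96 at k=2, so the next step gives (m, d) = (48, 8) again — its k=1 value — and the period has length 2.

[48; 12, 96]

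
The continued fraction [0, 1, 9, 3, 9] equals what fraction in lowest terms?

Fold from the inside: start with 9/1.
  3 + 1/9 = 28/9
  9 + 9/28 = 261/28
  1 + 28/261 = 289/261
  0 + 261/289 = 261/289

261/289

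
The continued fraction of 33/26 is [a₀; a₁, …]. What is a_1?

3

33 = 1·26 + 7   →  a_0 = 1
26 = 3·7 + 5   →  a_1 = 3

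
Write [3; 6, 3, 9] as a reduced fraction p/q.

Fold from the inside: start with 9/1.
  3 + 1/9 = 28/9
  6 + 9/28 = 177/28
  3 + 28/177 = 559/177

559/177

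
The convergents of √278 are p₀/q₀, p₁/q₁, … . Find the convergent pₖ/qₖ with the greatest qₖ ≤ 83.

817/49

√278 = [16; 1, 2, 16, 2, 1, 32, …] (period length 6).
Convergents:
  p_0/q_0 = 16/1
  p_1/q_1 = 17/1
  p_2/q_2 = 50/3
  p_3/q_3 = 817/49
  p_4/q_4 = 1684/101
q_3 = 49 ≤ 83 < 101 = q_4, so the answer is 817/49.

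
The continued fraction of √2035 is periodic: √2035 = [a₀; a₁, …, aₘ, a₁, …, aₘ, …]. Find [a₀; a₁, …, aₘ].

a₀ = ⌊√2035⌋ = 45.

[45; 9, 90]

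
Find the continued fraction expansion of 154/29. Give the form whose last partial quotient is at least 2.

[5; 3, 4, 2]

154 = 5·29 + 9
29 = 3·9 + 2
9 = 4·2 + 1
2 = 2·1 + 0  (stop)
So 154/29 = [5; 3, 4, 2].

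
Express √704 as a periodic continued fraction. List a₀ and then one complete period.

a₀ = ⌊√704⌋ = 26.
With m₀=0, d₀=1 and mₖ₊₁ = dₖaₖ − mₖ, dₖ₊₁ = (n − mₖ₊₁²)/dₖ, aₖ₊₁ = ⌊(a₀+mₖ₊₁)/dₖ₊₁⌋:
  k=1: m=26, d=28, a=1
  k=2: m=2, d=25, a=1
  k=3: m=23, d=7, a=7
  k=4: m=26, d=4, a=13
  k=5: m=26, d=7, a=7
  k=6: m=23, d=25, a=1
  k=7: m=2, d=28, a=1
  k=8: m=26, d=1, a=52
d=1 and a=2a₀=52 at k=8, so the next step gives (m, d) = (26, 28) again — its k=1 value — and the period has length 8.

[26; 1, 1, 7, 13, 7, 1, 1, 52]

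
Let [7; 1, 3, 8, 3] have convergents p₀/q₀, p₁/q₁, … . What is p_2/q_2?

Using pₖ = aₖpₖ₋₁ + pₖ₋₂, qₖ = aₖqₖ₋₁ + qₖ₋₂ (with p₋₁=1, p₋₂=0, q₋₁=0, q₋₂=1):
  k=0: a=7, p=7, q=1
  k=1: a=1, p=8, q=1
  k=2: a=3, p=31, q=4

31/4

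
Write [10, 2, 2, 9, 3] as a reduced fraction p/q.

Using pₖ = aₖpₖ₋₁ + pₖ₋₂ and qₖ = aₖqₖ₋₁ + qₖ₋₂:
  k=0: a=10, p=10, q=1
  k=1: a=2, p=21, q=2
  k=2: a=2, p=52, q=5
  k=3: a=9, p=489, q=47
  k=4: a=3, p=1519, q=146

1519/146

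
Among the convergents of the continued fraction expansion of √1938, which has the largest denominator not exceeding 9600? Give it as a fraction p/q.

√1938 = [44; 44, 88, …] (period length 2).
Convergents:
  p_0/q_0 = 44/1
  p_1/q_1 = 1937/44
  p_2/q_2 = 170500/3873
  p_3/q_3 = 7503937/170456
q_2 = 3873 ≤ 9600 < 170456 = q_3, so the answer is 170500/3873.

170500/3873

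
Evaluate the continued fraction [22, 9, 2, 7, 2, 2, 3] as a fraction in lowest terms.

56303/2547

Fold from the inside: start with 3/1.
  2 + 1/3 = 7/3
  2 + 3/7 = 17/7
  7 + 7/17 = 126/17
  2 + 17/126 = 269/126
  9 + 126/269 = 2547/269
  22 + 269/2547 = 56303/2547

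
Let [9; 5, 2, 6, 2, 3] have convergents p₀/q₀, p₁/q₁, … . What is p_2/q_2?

101/11

Using pₖ = aₖpₖ₋₁ + pₖ₋₂, qₖ = aₖqₖ₋₁ + qₖ₋₂ (with p₋₁=1, p₋₂=0, q₋₁=0, q₋₂=1):
  k=0: a=9, p=9, q=1
  k=1: a=5, p=46, q=5
  k=2: a=2, p=101, q=11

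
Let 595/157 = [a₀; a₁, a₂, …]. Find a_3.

1

595 = 3·157 + 124   →  a_0 = 3
157 = 1·124 + 33   →  a_1 = 1
124 = 3·33 + 25   →  a_2 = 3
33 = 1·25 + 8   →  a_3 = 1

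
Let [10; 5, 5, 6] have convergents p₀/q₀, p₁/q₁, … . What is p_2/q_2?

Using pₖ = aₖpₖ₋₁ + pₖ₋₂, qₖ = aₖqₖ₋₁ + qₖ₋₂ (with p₋₁=1, p₋₂=0, q₋₁=0, q₋₂=1):
  k=0: a=10, p=10, q=1
  k=1: a=5, p=51, q=5
  k=2: a=5, p=265, q=26

265/26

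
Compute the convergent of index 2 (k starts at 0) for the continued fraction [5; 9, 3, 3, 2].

Using pₖ = aₖpₖ₋₁ + pₖ₋₂, qₖ = aₖqₖ₋₁ + qₖ₋₂ (with p₋₁=1, p₋₂=0, q₋₁=0, q₋₂=1):
  k=0: a=5, p=5, q=1
  k=1: a=9, p=46, q=9
  k=2: a=3, p=143, q=28

143/28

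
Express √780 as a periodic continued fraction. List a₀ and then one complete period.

a₀ = ⌊√780⌋ = 27.
With m₀=0, d₀=1 and mₖ₊₁ = dₖaₖ − mₖ, dₖ₊₁ = (n − mₖ₊₁²)/dₖ, aₖ₊₁ = ⌊(a₀+mₖ₊₁)/dₖ₊₁⌋:
  k=1: m=27, d=51, a=1
  k=2: m=24, d=4, a=12
  k=3: m=24, d=51, a=1
  k=4: m=27, d=1, a=54
d=1 and a=2a₀=54 at k=4, so the next step gives (m, d) = (27, 51) again — its k=1 value — and the period has length 4.

[27; 1, 12, 1, 54]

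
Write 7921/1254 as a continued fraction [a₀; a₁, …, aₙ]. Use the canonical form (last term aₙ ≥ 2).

7921 = 6×1254 + 397
1254 = 3×397 + 63
397 = 6×63 + 19
63 = 3×19 + 6
19 = 3×6 + 1
6 = 6×1 + 0  (stop)
So 7921/1254 = [6; 3, 6, 3, 3, 6].

[6; 3, 6, 3, 3, 6]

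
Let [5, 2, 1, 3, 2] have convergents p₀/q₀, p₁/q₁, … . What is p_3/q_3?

Using pₖ = aₖpₖ₋₁ + pₖ₋₂, qₖ = aₖqₖ₋₁ + qₖ₋₂ (with p₋₁=1, p₋₂=0, q₋₁=0, q₋₂=1):
  k=0: a=5, p=5, q=1
  k=1: a=2, p=11, q=2
  k=2: a=1, p=16, q=3
  k=3: a=3, p=59, q=11

59/11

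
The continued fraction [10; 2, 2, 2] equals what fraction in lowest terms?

Fold from the inside: start with 2/1.
  2 + 1/2 = 5/2
  2 + 2/5 = 12/5
  10 + 5/12 = 125/12

125/12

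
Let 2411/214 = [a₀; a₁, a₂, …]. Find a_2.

1

2411 = 11·214 + 57   →  a_0 = 11
214 = 3·57 + 43   →  a_1 = 3
57 = 1·43 + 14   →  a_2 = 1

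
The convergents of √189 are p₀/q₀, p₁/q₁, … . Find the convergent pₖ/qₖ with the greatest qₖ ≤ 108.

√189 = [13; 1, 2, 1, 26, …] (period length 4).
Convergents:
  p_0/q_0 = 13/1
  p_1/q_1 = 14/1
  p_2/q_2 = 41/3
  p_3/q_3 = 55/4
  p_4/q_4 = 1471/107
  p_5/q_5 = 1526/111
q_4 = 107 ≤ 108 < 111 = q_5, so the answer is 1471/107.

1471/107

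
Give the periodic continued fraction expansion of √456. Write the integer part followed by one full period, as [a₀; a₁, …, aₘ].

a₀ = ⌊√456⌋ = 21.
With m₀=0, d₀=1 and mₖ₊₁ = dₖaₖ − mₖ, dₖ₊₁ = (n − mₖ₊₁²)/dₖ, aₖ₊₁ = ⌊(a₀+mₖ₊₁)/dₖ₊₁⌋:
  k=1: m=21, d=15, a=2
  k=2: m=9, d=25, a=1
  k=3: m=16, d=8, a=4
  k=4: m=16, d=25, a=1
  k=5: m=9, d=15, a=2
  k=6: m=21, d=1, a=42
d=1 and a=2a₀=42 at k=6, so the next step gives (m, d) = (21, 15) again — its k=1 value — and the period has length 6.

[21; 2, 1, 4, 1, 2, 42]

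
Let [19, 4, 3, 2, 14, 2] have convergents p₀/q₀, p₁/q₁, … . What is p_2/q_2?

Using pₖ = aₖpₖ₋₁ + pₖ₋₂, qₖ = aₖqₖ₋₁ + qₖ₋₂ (with p₋₁=1, p₋₂=0, q₋₁=0, q₋₂=1):
  k=0: a=19, p=19, q=1
  k=1: a=4, p=77, q=4
  k=2: a=3, p=250, q=13

250/13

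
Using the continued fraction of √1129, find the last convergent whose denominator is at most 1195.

33903/1009

√1129 = [33; 1, 1, 1, 1, 66, …] (period length 5).
Convergents:
  p_0/q_0 = 33/1
  p_1/q_1 = 34/1
  p_2/q_2 = 67/2
  p_3/q_3 = 101/3
  p_4/q_4 = 168/5
  p_5/q_5 = 11189/333
  p_6/q_6 = 11357/338
  p_7/q_7 = 22546/671
  p_8/q_8 = 33903/1009
  p_9/q_9 = 56449/1680
q_8 = 1009 ≤ 1195 < 1680 = q_9, so the answer is 33903/1009.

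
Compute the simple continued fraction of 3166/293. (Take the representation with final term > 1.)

3166 = 10·293 + 236
293 = 1·236 + 57
236 = 4·57 + 8
57 = 7·8 + 1
8 = 8·1 + 0  (stop)
So 3166/293 = [10; 1, 4, 7, 8].

[10; 1, 4, 7, 8]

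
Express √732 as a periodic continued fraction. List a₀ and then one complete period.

[27; 18, 54]

a₀ = ⌊√732⌋ = 27.
With m₀=0, d₀=1 and mₖ₊₁ = dₖaₖ − mₖ, dₖ₊₁ = (n − mₖ₊₁²)/dₖ, aₖ₊₁ = ⌊(a₀+mₖ₊₁)/dₖ₊₁⌋:
  k=1: m=27, d=3, a=18
  k=2: m=27, d=1, a=54
d=1 and a=2a₀=54 at k=2, so the next step gives (m, d) = (27, 3) again — its k=1 value — and the period has length 2.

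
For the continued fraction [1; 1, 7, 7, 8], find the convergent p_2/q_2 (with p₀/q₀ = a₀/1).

15/8

Using pₖ = aₖpₖ₋₁ + pₖ₋₂, qₖ = aₖqₖ₋₁ + qₖ₋₂ (with p₋₁=1, p₋₂=0, q₋₁=0, q₋₂=1):
  k=0: a=1, p=1, q=1
  k=1: a=1, p=2, q=1
  k=2: a=7, p=15, q=8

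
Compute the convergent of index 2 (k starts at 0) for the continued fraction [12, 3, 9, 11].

Using pₖ = aₖpₖ₋₁ + pₖ₋₂, qₖ = aₖqₖ₋₁ + qₖ₋₂ (with p₋₁=1, p₋₂=0, q₋₁=0, q₋₂=1):
  k=0: a=12, p=12, q=1
  k=1: a=3, p=37, q=3
  k=2: a=9, p=345, q=28

345/28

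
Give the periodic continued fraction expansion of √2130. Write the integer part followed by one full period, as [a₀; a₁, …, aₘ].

a₀ = ⌊√2130⌋ = 46.

[46; 6, 1, 1, 2, 1, 1, 6, 92]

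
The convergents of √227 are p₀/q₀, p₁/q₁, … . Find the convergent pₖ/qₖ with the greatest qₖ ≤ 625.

6795/451

√227 = [15; 15, 30, …] (period length 2).
Convergents:
  p_0/q_0 = 15/1
  p_1/q_1 = 226/15
  p_2/q_2 = 6795/451
  p_3/q_3 = 102151/6780
q_2 = 451 ≤ 625 < 6780 = q_3, so the answer is 6795/451.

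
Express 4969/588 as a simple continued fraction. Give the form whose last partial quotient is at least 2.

[8; 2, 4, 1, 1, 3, 8]

4969 = 8*588 + 265
588 = 2*265 + 58
265 = 4*58 + 33
58 = 1*33 + 25
33 = 1*25 + 8
25 = 3*8 + 1
8 = 8*1 + 0  (stop)
So 4969/588 = [8; 2, 4, 1, 1, 3, 8].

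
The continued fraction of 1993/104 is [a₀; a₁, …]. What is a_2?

8

1993 = 19·104 + 17   →  a_0 = 19
104 = 6·17 + 2   →  a_1 = 6
17 = 8·2 + 1   →  a_2 = 8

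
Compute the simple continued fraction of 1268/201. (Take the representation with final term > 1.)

[6; 3, 4, 7, 2]

1268 = 6*201 + 62
201 = 3*62 + 15
62 = 4*15 + 2
15 = 7*2 + 1
2 = 2*1 + 0  (stop)
So 1268/201 = [6; 3, 4, 7, 2].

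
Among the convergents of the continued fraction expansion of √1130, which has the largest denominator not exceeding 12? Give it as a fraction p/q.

269/8

√1130 = [33; 1, 1, 1, 1, 1, 1, 66, …] (period length 7).
Convergents:
  p_0/q_0 = 33/1
  p_1/q_1 = 34/1
  p_2/q_2 = 67/2
  p_3/q_3 = 101/3
  p_4/q_4 = 168/5
  p_5/q_5 = 269/8
  p_6/q_6 = 437/13
q_5 = 8 ≤ 12 < 13 = q_6, so the answer is 269/8.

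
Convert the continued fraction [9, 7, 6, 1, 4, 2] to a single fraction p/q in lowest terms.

4899/536

Fold from the inside: start with 2/1.
  4 + 1/2 = 9/2
  1 + 2/9 = 11/9
  6 + 9/11 = 75/11
  7 + 11/75 = 536/75
  9 + 75/536 = 4899/536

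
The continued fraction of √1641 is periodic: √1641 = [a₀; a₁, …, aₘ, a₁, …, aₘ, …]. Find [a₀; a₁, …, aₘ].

a₀ = ⌊√1641⌋ = 40.
With m₀=0, d₀=1 and mₖ₊₁ = dₖaₖ − mₖ, dₖ₊₁ = (n − mₖ₊₁²)/dₖ, aₖ₊₁ = ⌊(a₀+mₖ₊₁)/dₖ₊₁⌋:
  k=1: m=40, d=41, a=1
  k=2: m=1, d=40, a=1
  k=3: m=39, d=3, a=26
  k=4: m=39, d=40, a=1
  k=5: m=1, d=41, a=1
  k=6: m=40, d=1, a=80
d=1 and a=2a₀=80 at k=6, so the next step gives (m, d) = (40, 41) again — its k=1 value — and the period has length 6.

[40; 1, 1, 26, 1, 1, 80]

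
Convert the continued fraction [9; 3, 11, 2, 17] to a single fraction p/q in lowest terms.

11571/1241

Fold from the inside: start with 17/1.
  2 + 1/17 = 35/17
  11 + 17/35 = 402/35
  3 + 35/402 = 1241/402
  9 + 402/1241 = 11571/1241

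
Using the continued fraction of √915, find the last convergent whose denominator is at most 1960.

29281/968

√915 = [30; 4, 60, …] (period length 2).
Convergents:
  p_0/q_0 = 30/1
  p_1/q_1 = 121/4
  p_2/q_2 = 7290/241
  p_3/q_3 = 29281/968
  p_4/q_4 = 1764150/58321
q_3 = 968 ≤ 1960 < 58321 = q_4, so the answer is 29281/968.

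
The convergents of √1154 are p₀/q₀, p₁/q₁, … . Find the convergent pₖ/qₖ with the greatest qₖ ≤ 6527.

√1154 = [33; 1, 32, 1, 66, …] (period length 4).
Convergents:
  p_0/q_0 = 33/1
  p_1/q_1 = 34/1
  p_2/q_2 = 1121/33
  p_3/q_3 = 1155/34
  p_4/q_4 = 77351/2277
  p_5/q_5 = 78506/2311
  p_6/q_6 = 2589543/76229
q_5 = 2311 ≤ 6527 < 76229 = q_6, so the answer is 78506/2311.

78506/2311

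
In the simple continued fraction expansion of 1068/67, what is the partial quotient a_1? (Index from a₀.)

1

1068 = 15·67 + 63   →  a_0 = 15
67 = 1·63 + 4   →  a_1 = 1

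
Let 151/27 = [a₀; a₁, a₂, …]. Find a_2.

151 = 5·27 + 16   →  a_0 = 5
27 = 1·16 + 11   →  a_1 = 1
16 = 1·11 + 5   →  a_2 = 1

1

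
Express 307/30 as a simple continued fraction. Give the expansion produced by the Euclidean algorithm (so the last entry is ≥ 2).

[10; 4, 3, 2]

307 = 10·30 + 7
30 = 4·7 + 2
7 = 3·2 + 1
2 = 2·1 + 0  (stop)
So 307/30 = [10; 4, 3, 2].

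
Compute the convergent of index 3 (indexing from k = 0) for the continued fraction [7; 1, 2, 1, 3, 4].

Using pₖ = aₖpₖ₋₁ + pₖ₋₂, qₖ = aₖqₖ₋₁ + qₖ₋₂ (with p₋₁=1, p₋₂=0, q₋₁=0, q₋₂=1):
  k=0: a=7, p=7, q=1
  k=1: a=1, p=8, q=1
  k=2: a=2, p=23, q=3
  k=3: a=1, p=31, q=4

31/4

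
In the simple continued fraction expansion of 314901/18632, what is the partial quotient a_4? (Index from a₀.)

8

314901 = 16·18632 + 16789   →  a_0 = 16
18632 = 1·16789 + 1843   →  a_1 = 1
16789 = 9·1843 + 202   →  a_2 = 9
1843 = 9·202 + 25   →  a_3 = 9
202 = 8·25 + 2   →  a_4 = 8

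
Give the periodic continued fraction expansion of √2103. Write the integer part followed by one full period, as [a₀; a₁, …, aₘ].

[45; 1, 6, 15, 6, 1, 90]

a₀ = ⌊√2103⌋ = 45.
With m₀=0, d₀=1 and mₖ₊₁ = dₖaₖ − mₖ, dₖ₊₁ = (n − mₖ₊₁²)/dₖ, aₖ₊₁ = ⌊(a₀+mₖ₊₁)/dₖ₊₁⌋:
  k=1: m=45, d=78, a=1
  k=2: m=33, d=13, a=6
  k=3: m=45, d=6, a=15
  k=4: m=45, d=13, a=6
  k=5: m=33, d=78, a=1
  k=6: m=45, d=1, a=90
d=1 and a=2a₀=90 at k=6, so the next step gives (m, d) = (45, 78) again — its k=1 value — and the period has length 6.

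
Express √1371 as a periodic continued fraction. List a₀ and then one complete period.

a₀ = ⌊√1371⌋ = 37.

[37; 37, 74]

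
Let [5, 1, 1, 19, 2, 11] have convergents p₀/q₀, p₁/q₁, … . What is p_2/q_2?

Using pₖ = aₖpₖ₋₁ + pₖ₋₂, qₖ = aₖqₖ₋₁ + qₖ₋₂ (with p₋₁=1, p₋₂=0, q₋₁=0, q₋₂=1):
  k=0: a=5, p=5, q=1
  k=1: a=1, p=6, q=1
  k=2: a=1, p=11, q=2

11/2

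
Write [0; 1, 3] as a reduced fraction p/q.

3/4

Fold from the inside: start with 3/1.
  1 + 1/3 = 4/3
  0 + 3/4 = 3/4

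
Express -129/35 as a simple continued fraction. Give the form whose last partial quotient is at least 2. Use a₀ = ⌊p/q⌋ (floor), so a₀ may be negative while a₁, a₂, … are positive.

[-4; 3, 5, 2]

-129 = -4×35 + 11
35 = 3×11 + 2
11 = 5×2 + 1
2 = 2×1 + 0  (stop)
So -129/35 = [-4; 3, 5, 2].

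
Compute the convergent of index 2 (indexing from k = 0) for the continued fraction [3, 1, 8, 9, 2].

35/9

Using pₖ = aₖpₖ₋₁ + pₖ₋₂, qₖ = aₖqₖ₋₁ + qₖ₋₂ (with p₋₁=1, p₋₂=0, q₋₁=0, q₋₂=1):
  k=0: a=3, p=3, q=1
  k=1: a=1, p=4, q=1
  k=2: a=8, p=35, q=9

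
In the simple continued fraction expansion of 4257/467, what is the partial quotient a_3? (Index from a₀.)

4257 = 9·467 + 54   →  a_0 = 9
467 = 8·54 + 35   →  a_1 = 8
54 = 1·35 + 19   →  a_2 = 1
35 = 1·19 + 16   →  a_3 = 1

1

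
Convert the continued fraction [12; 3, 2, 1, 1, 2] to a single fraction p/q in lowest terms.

541/44

Fold from the inside: start with 2/1.
  1 + 1/2 = 3/2
  1 + 2/3 = 5/3
  2 + 3/5 = 13/5
  3 + 5/13 = 44/13
  12 + 13/44 = 541/44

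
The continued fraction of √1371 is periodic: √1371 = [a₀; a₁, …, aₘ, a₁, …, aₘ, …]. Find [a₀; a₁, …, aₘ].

[37; 37, 74]

a₀ = ⌊√1371⌋ = 37.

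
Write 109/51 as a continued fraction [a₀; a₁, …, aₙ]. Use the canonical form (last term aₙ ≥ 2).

[2; 7, 3, 2]

109 = 2×51 + 7
51 = 7×7 + 2
7 = 3×2 + 1
2 = 2×1 + 0  (stop)
So 109/51 = [2; 7, 3, 2].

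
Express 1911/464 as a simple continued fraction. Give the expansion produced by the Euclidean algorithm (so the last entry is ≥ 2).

1911 = 4×464 + 55
464 = 8×55 + 24
55 = 2×24 + 7
24 = 3×7 + 3
7 = 2×3 + 1
3 = 3×1 + 0  (stop)
So 1911/464 = [4; 8, 2, 3, 2, 3].

[4; 8, 2, 3, 2, 3]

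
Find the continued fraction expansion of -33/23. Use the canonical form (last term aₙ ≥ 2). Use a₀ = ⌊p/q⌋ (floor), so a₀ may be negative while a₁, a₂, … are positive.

[-2; 1, 1, 3, 3]

-33 = -2×23 + 13
23 = 1×13 + 10
13 = 1×10 + 3
10 = 3×3 + 1
3 = 3×1 + 0  (stop)
So -33/23 = [-2; 1, 1, 3, 3].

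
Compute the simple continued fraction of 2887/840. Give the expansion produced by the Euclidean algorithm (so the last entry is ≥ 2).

[3; 2, 3, 2, 6, 8]

2887 = 3*840 + 367
840 = 2*367 + 106
367 = 3*106 + 49
106 = 2*49 + 8
49 = 6*8 + 1
8 = 8*1 + 0  (stop)
So 2887/840 = [3; 2, 3, 2, 6, 8].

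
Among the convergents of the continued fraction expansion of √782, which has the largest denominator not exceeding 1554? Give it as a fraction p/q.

√782 = [27; 1, 26, 1, 54, …] (period length 4).
Convergents:
  p_0/q_0 = 27/1
  p_1/q_1 = 28/1
  p_2/q_2 = 755/27
  p_3/q_3 = 783/28
  p_4/q_4 = 43037/1539
  p_5/q_5 = 43820/1567
q_4 = 1539 ≤ 1554 < 1567 = q_5, so the answer is 43037/1539.

43037/1539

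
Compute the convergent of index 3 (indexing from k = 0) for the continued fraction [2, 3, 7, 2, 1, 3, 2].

109/47

Using pₖ = aₖpₖ₋₁ + pₖ₋₂, qₖ = aₖqₖ₋₁ + qₖ₋₂ (with p₋₁=1, p₋₂=0, q₋₁=0, q₋₂=1):
  k=0: a=2, p=2, q=1
  k=1: a=3, p=7, q=3
  k=2: a=7, p=51, q=22
  k=3: a=2, p=109, q=47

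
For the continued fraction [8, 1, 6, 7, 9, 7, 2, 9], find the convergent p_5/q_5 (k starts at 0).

Using pₖ = aₖpₖ₋₁ + pₖ₋₂, qₖ = aₖqₖ₋₁ + qₖ₋₂ (with p₋₁=1, p₋₂=0, q₋₁=0, q₋₂=1):
  k=0: a=8, p=8, q=1
  k=1: a=1, p=9, q=1
  k=2: a=6, p=62, q=7
  k=3: a=7, p=443, q=50
  k=4: a=9, p=4049, q=457
  k=5: a=7, p=28786, q=3249

28786/3249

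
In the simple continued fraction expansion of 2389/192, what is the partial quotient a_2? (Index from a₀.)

3

2389 = 12·192 + 85   →  a_0 = 12
192 = 2·85 + 22   →  a_1 = 2
85 = 3·22 + 19   →  a_2 = 3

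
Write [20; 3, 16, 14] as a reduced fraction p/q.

14005/689

Fold from the inside: start with 14/1.
  16 + 1/14 = 225/14
  3 + 14/225 = 689/225
  20 + 225/689 = 14005/689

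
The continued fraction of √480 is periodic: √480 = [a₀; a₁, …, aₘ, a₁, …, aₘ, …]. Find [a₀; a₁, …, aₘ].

[21; 1, 9, 1, 42]

a₀ = ⌊√480⌋ = 21.
With m₀=0, d₀=1 and mₖ₊₁ = dₖaₖ − mₖ, dₖ₊₁ = (n − mₖ₊₁²)/dₖ, aₖ₊₁ = ⌊(a₀+mₖ₊₁)/dₖ₊₁⌋:
  k=1: m=21, d=39, a=1
  k=2: m=18, d=4, a=9
  k=3: m=18, d=39, a=1
  k=4: m=21, d=1, a=42
d=1 and a=2a₀=42 at k=4, so the next step gives (m, d) = (21, 39) again — its k=1 value — and the period has length 4.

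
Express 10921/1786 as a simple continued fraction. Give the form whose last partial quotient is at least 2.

10921 = 6×1786 + 205
1786 = 8×205 + 146
205 = 1×146 + 59
146 = 2×59 + 28
59 = 2×28 + 3
28 = 9×3 + 1
3 = 3×1 + 0  (stop)
So 10921/1786 = [6; 8, 1, 2, 2, 9, 3].

[6; 8, 1, 2, 2, 9, 3]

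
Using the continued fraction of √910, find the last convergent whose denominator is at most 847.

10890/361

√910 = [30; 6, 60, …] (period length 2).
Convergents:
  p_0/q_0 = 30/1
  p_1/q_1 = 181/6
  p_2/q_2 = 10890/361
  p_3/q_3 = 65521/2172
q_2 = 361 ≤ 847 < 2172 = q_3, so the answer is 10890/361.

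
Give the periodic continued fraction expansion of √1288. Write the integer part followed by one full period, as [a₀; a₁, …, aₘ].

a₀ = ⌊√1288⌋ = 35.

[35; 1, 7, 1, 70]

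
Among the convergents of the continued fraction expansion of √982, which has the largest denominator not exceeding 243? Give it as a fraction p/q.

2977/95

√982 = [31; 2, 1, 30, 1, 2, 62, …] (period length 6).
Convergents:
  p_0/q_0 = 31/1
  p_1/q_1 = 63/2
  p_2/q_2 = 94/3
  p_3/q_3 = 2883/92
  p_4/q_4 = 2977/95
  p_5/q_5 = 8837/282
q_4 = 95 ≤ 243 < 282 = q_5, so the answer is 2977/95.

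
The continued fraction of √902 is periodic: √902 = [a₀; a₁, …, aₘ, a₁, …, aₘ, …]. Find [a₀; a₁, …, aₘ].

[30; 30, 60]

a₀ = ⌊√902⌋ = 30.
With m₀=0, d₀=1 and mₖ₊₁ = dₖaₖ − mₖ, dₖ₊₁ = (n − mₖ₊₁²)/dₖ, aₖ₊₁ = ⌊(a₀+mₖ₊₁)/dₖ₊₁⌋:
  k=1: m=30, d=2, a=30
  k=2: m=30, d=1, a=60
d=1 and a=2a₀=60 at k=2, so the next step gives (m, d) = (30, 2) again — its k=1 value — and the period has length 2.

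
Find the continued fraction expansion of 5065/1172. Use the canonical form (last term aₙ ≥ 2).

[4; 3, 9, 5, 8]

5065 = 4*1172 + 377
1172 = 3*377 + 41
377 = 9*41 + 8
41 = 5*8 + 1
8 = 8*1 + 0  (stop)
So 5065/1172 = [4; 3, 9, 5, 8].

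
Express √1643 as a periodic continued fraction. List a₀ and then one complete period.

a₀ = ⌊√1643⌋ = 40.
With m₀=0, d₀=1 and mₖ₊₁ = dₖaₖ − mₖ, dₖ₊₁ = (n − mₖ₊₁²)/dₖ, aₖ₊₁ = ⌊(a₀+mₖ₊₁)/dₖ₊₁⌋:
  k=1: m=40, d=43, a=1
  k=2: m=3, d=38, a=1
  k=3: m=35, d=11, a=6
  k=4: m=31, d=62, a=1
  k=5: m=31, d=11, a=6
  k=6: m=35, d=38, a=1
  k=7: m=3, d=43, a=1
  k=8: m=40, d=1, a=80
d=1 and a=2a₀=80 at k=8, so the next step gives (m, d) = (40, 43) again — its k=1 value — and the period has length 8.

[40; 1, 1, 6, 1, 6, 1, 1, 80]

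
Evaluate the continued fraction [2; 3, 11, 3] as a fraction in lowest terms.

244/105

Using pₖ = aₖpₖ₋₁ + pₖ₋₂ and qₖ = aₖqₖ₋₁ + qₖ₋₂:
  k=0: a=2, p=2, q=1
  k=1: a=3, p=7, q=3
  k=2: a=11, p=79, q=34
  k=3: a=3, p=244, q=105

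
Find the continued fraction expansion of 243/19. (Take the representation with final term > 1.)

243 = 12*19 + 15
19 = 1*15 + 4
15 = 3*4 + 3
4 = 1*3 + 1
3 = 3*1 + 0  (stop)
So 243/19 = [12; 1, 3, 1, 3].

[12; 1, 3, 1, 3]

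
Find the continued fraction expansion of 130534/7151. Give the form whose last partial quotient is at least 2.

130534 = 18·7151 + 1816
7151 = 3·1816 + 1703
1816 = 1·1703 + 113
1703 = 15·113 + 8
113 = 14·8 + 1
8 = 8·1 + 0  (stop)
So 130534/7151 = [18; 3, 1, 15, 14, 8].

[18; 3, 1, 15, 14, 8]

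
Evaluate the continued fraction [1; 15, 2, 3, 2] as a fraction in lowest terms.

Fold from the inside: start with 2/1.
  3 + 1/2 = 7/2
  2 + 2/7 = 16/7
  15 + 7/16 = 247/16
  1 + 16/247 = 263/247

263/247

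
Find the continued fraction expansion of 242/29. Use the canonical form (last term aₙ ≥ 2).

242 = 8×29 + 10
29 = 2×10 + 9
10 = 1×9 + 1
9 = 9×1 + 0  (stop)
So 242/29 = [8; 2, 1, 9].

[8; 2, 1, 9]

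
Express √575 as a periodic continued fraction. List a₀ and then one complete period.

a₀ = ⌊√575⌋ = 23.
With m₀=0, d₀=1 and mₖ₊₁ = dₖaₖ − mₖ, dₖ₊₁ = (n − mₖ₊₁²)/dₖ, aₖ₊₁ = ⌊(a₀+mₖ₊₁)/dₖ₊₁⌋:
  k=1: m=23, d=46, a=1
  k=2: m=23, d=1, a=46
d=1 and a=2a₀=46 at k=2, so the next step gives (m, d) = (23, 46) again — its k=1 value — and the period has length 2.

[23; 1, 46]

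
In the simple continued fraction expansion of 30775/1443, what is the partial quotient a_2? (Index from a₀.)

30775 = 21·1443 + 472   →  a_0 = 21
1443 = 3·472 + 27   →  a_1 = 3
472 = 17·27 + 13   →  a_2 = 17

17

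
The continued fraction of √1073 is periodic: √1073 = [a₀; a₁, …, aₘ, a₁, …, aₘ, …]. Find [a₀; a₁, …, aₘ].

a₀ = ⌊√1073⌋ = 32.
With m₀=0, d₀=1 and mₖ₊₁ = dₖaₖ − mₖ, dₖ₊₁ = (n − mₖ₊₁²)/dₖ, aₖ₊₁ = ⌊(a₀+mₖ₊₁)/dₖ₊₁⌋:
  k=1: m=32, d=49, a=1
  k=2: m=17, d=16, a=3
  k=3: m=31, d=7, a=9
  k=4: m=32, d=7, a=9
  k=5: m=31, d=16, a=3
  k=6: m=17, d=49, a=1
  k=7: m=32, d=1, a=64
d=1 and a=2a₀=64 at k=7, so the next step gives (m, d) = (32, 49) again — its k=1 value — and the period has length 7.

[32; 1, 3, 9, 9, 3, 1, 64]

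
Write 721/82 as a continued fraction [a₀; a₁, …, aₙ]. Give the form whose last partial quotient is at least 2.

[8; 1, 3, 1, 4, 1, 2]

721 = 8×82 + 65
82 = 1×65 + 17
65 = 3×17 + 14
17 = 1×14 + 3
14 = 4×3 + 2
3 = 1×2 + 1
2 = 2×1 + 0  (stop)
So 721/82 = [8; 1, 3, 1, 4, 1, 2].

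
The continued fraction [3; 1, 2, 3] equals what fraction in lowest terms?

37/10

Fold from the inside: start with 3/1.
  2 + 1/3 = 7/3
  1 + 3/7 = 10/7
  3 + 7/10 = 37/10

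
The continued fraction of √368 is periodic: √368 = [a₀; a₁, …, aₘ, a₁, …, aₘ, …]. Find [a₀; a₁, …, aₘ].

a₀ = ⌊√368⌋ = 19.
With m₀=0, d₀=1 and mₖ₊₁ = dₖaₖ − mₖ, dₖ₊₁ = (n − mₖ₊₁²)/dₖ, aₖ₊₁ = ⌊(a₀+mₖ₊₁)/dₖ₊₁⌋:
  k=1: m=19, d=7, a=5
  k=2: m=16, d=16, a=2
  k=3: m=16, d=7, a=5
  k=4: m=19, d=1, a=38
d=1 and a=2a₀=38 at k=4, so the next step gives (m, d) = (19, 7) again — its k=1 value — and the period has length 4.

[19; 5, 2, 5, 38]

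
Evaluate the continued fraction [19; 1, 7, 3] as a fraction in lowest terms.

497/25

Fold from the inside: start with 3/1.
  7 + 1/3 = 22/3
  1 + 3/22 = 25/22
  19 + 22/25 = 497/25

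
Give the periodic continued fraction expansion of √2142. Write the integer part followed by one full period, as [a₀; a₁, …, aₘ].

[46; 3, 1, 1, 4, 1, 1, 3, 92]

a₀ = ⌊√2142⌋ = 46.
With m₀=0, d₀=1 and mₖ₊₁ = dₖaₖ − mₖ, dₖ₊₁ = (n − mₖ₊₁²)/dₖ, aₖ₊₁ = ⌊(a₀+mₖ₊₁)/dₖ₊₁⌋:
  k=1: m=46, d=26, a=3
  k=2: m=32, d=43, a=1
  k=3: m=11, d=47, a=1
  k=4: m=36, d=18, a=4
  k=5: m=36, d=47, a=1
  k=6: m=11, d=43, a=1
  k=7: m=32, d=26, a=3
  k=8: m=46, d=1, a=92
d=1 and a=2a₀=92 at k=8, so the next step gives (m, d) = (46, 26) again — its k=1 value — and the period has length 8.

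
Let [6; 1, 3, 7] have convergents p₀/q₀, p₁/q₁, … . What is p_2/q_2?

27/4

Using pₖ = aₖpₖ₋₁ + pₖ₋₂, qₖ = aₖqₖ₋₁ + qₖ₋₂ (with p₋₁=1, p₋₂=0, q₋₁=0, q₋₂=1):
  k=0: a=6, p=6, q=1
  k=1: a=1, p=7, q=1
  k=2: a=3, p=27, q=4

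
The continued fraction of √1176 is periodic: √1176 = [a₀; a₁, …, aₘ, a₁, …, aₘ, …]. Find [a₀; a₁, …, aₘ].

a₀ = ⌊√1176⌋ = 34.
With m₀=0, d₀=1 and mₖ₊₁ = dₖaₖ − mₖ, dₖ₊₁ = (n − mₖ₊₁²)/dₖ, aₖ₊₁ = ⌊(a₀+mₖ₊₁)/dₖ₊₁⌋:
  k=1: m=34, d=20, a=3
  k=2: m=26, d=25, a=2
  k=3: m=24, d=24, a=2
  k=4: m=24, d=25, a=2
  k=5: m=26, d=20, a=3
  k=6: m=34, d=1, a=68
d=1 and a=2a₀=68 at k=6, so the next step gives (m, d) = (34, 20) again — its k=1 value — and the period has length 6.

[34; 3, 2, 2, 2, 3, 68]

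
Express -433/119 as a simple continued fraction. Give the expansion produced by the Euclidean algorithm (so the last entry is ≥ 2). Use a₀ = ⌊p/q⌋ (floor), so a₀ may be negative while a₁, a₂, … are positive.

[-4; 2, 1, 3, 3, 3]

-433 = -4·119 + 43
119 = 2·43 + 33
43 = 1·33 + 10
33 = 3·10 + 3
10 = 3·3 + 1
3 = 3·1 + 0  (stop)
So -433/119 = [-4; 2, 1, 3, 3, 3].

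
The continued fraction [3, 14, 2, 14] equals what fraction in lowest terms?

Fold from the inside: start with 14/1.
  2 + 1/14 = 29/14
  14 + 14/29 = 420/29
  3 + 29/420 = 1289/420

1289/420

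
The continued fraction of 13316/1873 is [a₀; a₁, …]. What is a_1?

13316 = 7·1873 + 205   →  a_0 = 7
1873 = 9·205 + 28   →  a_1 = 9

9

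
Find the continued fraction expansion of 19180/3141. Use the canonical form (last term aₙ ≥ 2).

19180 = 6×3141 + 334
3141 = 9×334 + 135
334 = 2×135 + 64
135 = 2×64 + 7
64 = 9×7 + 1
7 = 7×1 + 0  (stop)
So 19180/3141 = [6; 9, 2, 2, 9, 7].

[6; 9, 2, 2, 9, 7]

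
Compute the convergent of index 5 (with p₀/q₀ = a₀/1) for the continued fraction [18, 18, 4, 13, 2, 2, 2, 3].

89931/4981

Using pₖ = aₖpₖ₋₁ + pₖ₋₂, qₖ = aₖqₖ₋₁ + qₖ₋₂ (with p₋₁=1, p₋₂=0, q₋₁=0, q₋₂=1):
  k=0: a=18, p=18, q=1
  k=1: a=18, p=325, q=18
  k=2: a=4, p=1318, q=73
  k=3: a=13, p=17459, q=967
  k=4: a=2, p=36236, q=2007
  k=5: a=2, p=89931, q=4981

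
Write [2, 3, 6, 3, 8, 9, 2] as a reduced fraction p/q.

22242/9601

Using pₖ = aₖpₖ₋₁ + pₖ₋₂ and qₖ = aₖqₖ₋₁ + qₖ₋₂:
  k=0: a=2, p=2, q=1
  k=1: a=3, p=7, q=3
  k=2: a=6, p=44, q=19
  k=3: a=3, p=139, q=60
  k=4: a=8, p=1156, q=499
  k=5: a=9, p=10543, q=4551
  k=6: a=2, p=22242, q=9601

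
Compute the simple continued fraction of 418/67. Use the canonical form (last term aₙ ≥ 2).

[6; 4, 5, 3]

418 = 6·67 + 16
67 = 4·16 + 3
16 = 5·3 + 1
3 = 3·1 + 0  (stop)
So 418/67 = [6; 4, 5, 3].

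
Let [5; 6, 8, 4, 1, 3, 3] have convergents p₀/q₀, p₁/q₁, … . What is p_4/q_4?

1296/251

Using pₖ = aₖpₖ₋₁ + pₖ₋₂, qₖ = aₖqₖ₋₁ + qₖ₋₂ (with p₋₁=1, p₋₂=0, q₋₁=0, q₋₂=1):
  k=0: a=5, p=5, q=1
  k=1: a=6, p=31, q=6
  k=2: a=8, p=253, q=49
  k=3: a=4, p=1043, q=202
  k=4: a=1, p=1296, q=251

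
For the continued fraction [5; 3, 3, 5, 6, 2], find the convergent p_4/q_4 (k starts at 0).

1739/328

Using pₖ = aₖpₖ₋₁ + pₖ₋₂, qₖ = aₖqₖ₋₁ + qₖ₋₂ (with p₋₁=1, p₋₂=0, q₋₁=0, q₋₂=1):
  k=0: a=5, p=5, q=1
  k=1: a=3, p=16, q=3
  k=2: a=3, p=53, q=10
  k=3: a=5, p=281, q=53
  k=4: a=6, p=1739, q=328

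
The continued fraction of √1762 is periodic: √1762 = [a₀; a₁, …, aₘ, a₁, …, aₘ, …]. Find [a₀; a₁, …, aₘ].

a₀ = ⌊√1762⌋ = 41.

[41; 1, 40, 1, 82]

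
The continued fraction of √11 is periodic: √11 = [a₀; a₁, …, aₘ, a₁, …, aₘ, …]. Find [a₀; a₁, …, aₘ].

a₀ = ⌊√11⌋ = 3.
With m₀=0, d₀=1 and mₖ₊₁ = dₖaₖ − mₖ, dₖ₊₁ = (n − mₖ₊₁²)/dₖ, aₖ₊₁ = ⌊(a₀+mₖ₊₁)/dₖ₊₁⌋:
  k=1: m=3, d=2, a=3
  k=2: m=3, d=1, a=6
d=1 and a=2a₀=6 at k=2, so the next step gives (m, d) = (3, 2) again — its k=1 value — and the period has length 2.

[3; 3, 6]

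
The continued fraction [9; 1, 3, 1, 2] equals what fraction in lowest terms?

Fold from the inside: start with 2/1.
  1 + 1/2 = 3/2
  3 + 2/3 = 11/3
  1 + 3/11 = 14/11
  9 + 11/14 = 137/14

137/14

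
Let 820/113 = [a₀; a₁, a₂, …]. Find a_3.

820 = 7·113 + 29   →  a_0 = 7
113 = 3·29 + 26   →  a_1 = 3
29 = 1·26 + 3   →  a_2 = 1
26 = 8·3 + 2   →  a_3 = 8

8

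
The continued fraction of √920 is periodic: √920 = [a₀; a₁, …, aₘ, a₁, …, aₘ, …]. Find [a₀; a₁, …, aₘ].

[30; 3, 60]

a₀ = ⌊√920⌋ = 30.
With m₀=0, d₀=1 and mₖ₊₁ = dₖaₖ − mₖ, dₖ₊₁ = (n − mₖ₊₁²)/dₖ, aₖ₊₁ = ⌊(a₀+mₖ₊₁)/dₖ₊₁⌋:
  k=1: m=30, d=20, a=3
  k=2: m=30, d=1, a=60
d=1 and a=2a₀=60 at k=2, so the next step gives (m, d) = (30, 20) again — its k=1 value — and the period has length 2.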